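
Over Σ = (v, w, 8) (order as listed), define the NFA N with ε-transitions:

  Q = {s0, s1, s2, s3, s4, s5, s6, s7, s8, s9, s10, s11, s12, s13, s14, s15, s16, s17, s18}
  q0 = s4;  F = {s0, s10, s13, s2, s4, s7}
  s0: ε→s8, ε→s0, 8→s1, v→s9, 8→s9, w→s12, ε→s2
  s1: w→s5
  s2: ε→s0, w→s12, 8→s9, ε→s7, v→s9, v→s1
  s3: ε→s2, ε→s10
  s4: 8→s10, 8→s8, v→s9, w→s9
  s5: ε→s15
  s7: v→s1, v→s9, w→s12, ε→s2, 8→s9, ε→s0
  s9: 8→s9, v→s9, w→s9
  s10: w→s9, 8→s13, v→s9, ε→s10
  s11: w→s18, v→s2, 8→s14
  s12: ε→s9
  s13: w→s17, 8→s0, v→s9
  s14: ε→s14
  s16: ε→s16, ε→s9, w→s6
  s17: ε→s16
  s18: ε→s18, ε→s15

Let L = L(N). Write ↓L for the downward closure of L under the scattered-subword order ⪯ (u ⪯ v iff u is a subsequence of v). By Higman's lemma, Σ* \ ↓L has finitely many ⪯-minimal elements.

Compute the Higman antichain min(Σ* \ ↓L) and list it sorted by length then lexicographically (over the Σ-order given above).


|Q|=19, |F|=6, |δ|=48 (18 ε).
min D↑ (5 st, q0=0, F={1}): 0:v→1,w→1,8→2 1:v→1,w→1,8→1 2:v→1,w→1,8→3 3:v→1,w→1,8→4 4:v→1,w→1,8→1.
'v': run [15, 4] end={s1,s15,s5,s9} — reject; 1/1 deletions ∈↓L.
'w': |S_i|=[15, 7] end={s12,s15,s16,s17,s5,s6,s9} ∉↓L; 1/1 del acc.
'8888': run [15, 14, 13, 9, 4] end={s1,s15,s5,s9} rej; 4/4 deletions ∈↓L.
3 obstructions.

Antichain: [v, w, 8888].


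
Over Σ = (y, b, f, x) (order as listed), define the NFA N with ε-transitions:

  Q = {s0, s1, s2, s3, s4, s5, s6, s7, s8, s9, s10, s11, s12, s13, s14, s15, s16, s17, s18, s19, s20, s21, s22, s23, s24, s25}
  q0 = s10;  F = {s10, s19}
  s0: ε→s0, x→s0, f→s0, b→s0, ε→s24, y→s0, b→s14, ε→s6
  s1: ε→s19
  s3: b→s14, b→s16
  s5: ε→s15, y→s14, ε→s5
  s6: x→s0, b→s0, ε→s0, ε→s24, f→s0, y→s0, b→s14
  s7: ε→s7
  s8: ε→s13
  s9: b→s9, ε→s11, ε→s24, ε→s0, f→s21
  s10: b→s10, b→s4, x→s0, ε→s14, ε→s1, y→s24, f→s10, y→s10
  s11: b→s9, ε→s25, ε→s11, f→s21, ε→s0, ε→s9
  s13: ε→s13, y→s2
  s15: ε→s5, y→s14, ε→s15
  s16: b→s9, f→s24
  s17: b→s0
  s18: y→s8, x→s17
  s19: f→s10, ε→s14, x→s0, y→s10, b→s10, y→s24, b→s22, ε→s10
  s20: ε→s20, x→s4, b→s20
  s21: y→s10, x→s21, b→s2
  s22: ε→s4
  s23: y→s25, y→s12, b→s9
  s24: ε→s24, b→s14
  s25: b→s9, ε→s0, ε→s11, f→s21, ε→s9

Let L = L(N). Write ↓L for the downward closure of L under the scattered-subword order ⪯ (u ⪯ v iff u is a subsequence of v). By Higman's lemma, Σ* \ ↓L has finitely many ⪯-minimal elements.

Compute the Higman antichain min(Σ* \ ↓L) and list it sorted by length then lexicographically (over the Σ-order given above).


Antichain: [x].

|Q|=26, |F|=2, |δ|=77 (30 ε).
min D↑ (2 st, q0=0, F={1}): 0:y→0,b→0,f→0,x→1 1:y→1,b→1,f→1,x→1 [Hopcroft].
'x': N↓-sim [9, 4] end={s0,s14,s24,s6} — reject; 1/1 del acc.
1 minimals (antichain).


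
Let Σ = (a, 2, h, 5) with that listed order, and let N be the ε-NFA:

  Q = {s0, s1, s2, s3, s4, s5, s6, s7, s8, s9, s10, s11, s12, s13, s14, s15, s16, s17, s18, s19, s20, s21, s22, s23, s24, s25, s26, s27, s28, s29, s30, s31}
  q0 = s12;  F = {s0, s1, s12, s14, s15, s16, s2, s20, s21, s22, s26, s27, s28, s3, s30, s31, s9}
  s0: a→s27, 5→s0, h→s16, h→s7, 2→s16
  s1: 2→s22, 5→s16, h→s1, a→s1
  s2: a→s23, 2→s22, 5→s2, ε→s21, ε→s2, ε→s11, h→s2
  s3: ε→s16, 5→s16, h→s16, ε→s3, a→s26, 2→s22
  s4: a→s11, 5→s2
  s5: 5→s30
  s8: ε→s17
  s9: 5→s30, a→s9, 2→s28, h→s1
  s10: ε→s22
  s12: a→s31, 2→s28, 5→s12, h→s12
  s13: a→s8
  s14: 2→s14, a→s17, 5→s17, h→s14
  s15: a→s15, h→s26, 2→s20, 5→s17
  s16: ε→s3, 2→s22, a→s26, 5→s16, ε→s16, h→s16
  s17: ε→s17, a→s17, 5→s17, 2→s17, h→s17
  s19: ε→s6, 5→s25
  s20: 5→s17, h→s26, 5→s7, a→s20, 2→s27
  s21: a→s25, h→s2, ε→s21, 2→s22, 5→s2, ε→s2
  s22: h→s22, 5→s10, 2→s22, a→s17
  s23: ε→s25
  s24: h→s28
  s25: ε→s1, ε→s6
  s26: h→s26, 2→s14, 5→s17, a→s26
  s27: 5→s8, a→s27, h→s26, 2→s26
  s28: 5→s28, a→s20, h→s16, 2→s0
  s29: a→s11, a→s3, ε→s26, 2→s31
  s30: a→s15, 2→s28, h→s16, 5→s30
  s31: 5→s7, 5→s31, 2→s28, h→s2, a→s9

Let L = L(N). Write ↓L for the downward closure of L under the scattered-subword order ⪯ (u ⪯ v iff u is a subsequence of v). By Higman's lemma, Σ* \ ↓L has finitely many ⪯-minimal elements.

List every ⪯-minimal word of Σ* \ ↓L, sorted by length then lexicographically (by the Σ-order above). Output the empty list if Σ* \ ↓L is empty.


A = [2a5, ah2a, 2h2a, aa5a5, 2222a].

|Q|=32, |F|=17, |δ|=101 (17 ε).
min D↑ (16 st, q0=0, F={13}): 0:a→1,2→2,h→0,5→0 1:a→3,2→2,h→4,5→1 2:a→5,2→6,h→7,5→2 3:a→3,2→2,h→8,5→9 4:a→8,2→10,h→4,5→4 5:a→5,2→11,h→12,5→13 6:a→11,2→7,h→7,5→6 7:a→12,2→10,h→7,5→7 8:a→8,2→10,h→8,5→7 9:a→14,2→2,h→7,5→9 10:a→13,2→10,h→10,5→10 11:a→11,2→12,h→12,5→13 12:a→12,2→15,h→12,5→13 13:a→13,2→13,h→13,5→13 14:a→14,2→5,h→12,5→13 15:a→13,2→15,h→15,5→13.
'2a5': |S_i|=[25, 13, 7, 3] end={s17,s7,s8} rej; 3/3 del acc.
'ah2a': N↓-sim [25, 24, 15, 4, 1] end={s17} ∉↓L; 4/4 single-dels accept.
'2h2a': N↓-sim [25, 13, 8, 4, 1] end={s17} ∉↓L; 4/4 single-dels accept.
'aa5a5': |S_i|=[25, 24, 20, 15, 8, 3] end={s17,s7,s8} — reject; 5/5 deletions ∈↓L.
'2222a': run [25, 13, 11, 7, 4, 1] end={s17} ∉↓L; 5/5 del acc.
5 minimals (antichain).


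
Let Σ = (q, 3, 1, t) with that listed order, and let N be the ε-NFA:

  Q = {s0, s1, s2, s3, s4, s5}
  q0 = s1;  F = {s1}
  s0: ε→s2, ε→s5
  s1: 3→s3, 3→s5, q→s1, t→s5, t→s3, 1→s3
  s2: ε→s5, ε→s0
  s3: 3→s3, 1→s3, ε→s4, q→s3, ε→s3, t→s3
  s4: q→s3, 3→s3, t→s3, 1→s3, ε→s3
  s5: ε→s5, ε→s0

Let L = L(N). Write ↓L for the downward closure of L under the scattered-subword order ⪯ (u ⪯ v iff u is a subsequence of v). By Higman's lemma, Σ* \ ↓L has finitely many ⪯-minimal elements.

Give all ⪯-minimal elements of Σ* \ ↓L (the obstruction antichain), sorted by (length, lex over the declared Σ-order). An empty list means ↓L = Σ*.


Antichain: [3, 1, t].

|Q|=6, |F|=1, |δ|=23 (9 ε).
min D↑ (2 st, q0=0, F={1}): 0:q→0,3→1,1→1,t→1 1:q→1,3→1,1→1,t→1 (ε-aug+det+¬).
'3': |S_i|=[6, 5] end={s0,s2,s3,s4,s5} rej; 1/1 deletions ∈↓L.
'1': N↓-sim [6, 2] end={s3,s4} — reject; 1/1 deletions ∈↓L.
't': run [6, 5] end={s0,s2,s3,s4,s5} rej; 1/1 deletions ∈↓L.
3 minimals (antichain).


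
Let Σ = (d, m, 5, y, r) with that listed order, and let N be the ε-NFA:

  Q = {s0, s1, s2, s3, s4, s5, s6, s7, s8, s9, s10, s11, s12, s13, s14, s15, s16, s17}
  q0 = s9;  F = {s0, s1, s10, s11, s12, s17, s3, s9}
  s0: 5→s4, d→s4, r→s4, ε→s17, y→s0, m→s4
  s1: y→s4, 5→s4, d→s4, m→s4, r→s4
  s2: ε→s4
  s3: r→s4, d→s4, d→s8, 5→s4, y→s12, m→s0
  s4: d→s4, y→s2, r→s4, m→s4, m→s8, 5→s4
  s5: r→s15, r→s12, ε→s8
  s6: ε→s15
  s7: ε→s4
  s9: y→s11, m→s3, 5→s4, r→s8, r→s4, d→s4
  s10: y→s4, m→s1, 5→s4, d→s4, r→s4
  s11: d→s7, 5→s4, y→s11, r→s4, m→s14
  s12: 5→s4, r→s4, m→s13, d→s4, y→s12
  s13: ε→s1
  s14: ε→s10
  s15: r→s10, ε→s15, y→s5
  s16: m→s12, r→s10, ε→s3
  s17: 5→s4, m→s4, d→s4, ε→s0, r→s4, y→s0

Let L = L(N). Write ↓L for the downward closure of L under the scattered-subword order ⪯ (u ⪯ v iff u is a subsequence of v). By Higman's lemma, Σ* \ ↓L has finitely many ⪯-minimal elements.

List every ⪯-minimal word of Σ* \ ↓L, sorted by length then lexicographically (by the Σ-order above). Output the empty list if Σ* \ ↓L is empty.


|Q|=18, |F|=8, |δ|=64 (10 ε).
min D↑ (8 st, q0=0, F={1}): 0:d→1,m→2,5→1,y→3,r→1 1:d→1,m→1,5→1,y→1,r→1 2:d→1,m→4,5→1,y→5,r→1 3:d→1,m→6,5→1,y→3,r→1 4:d→1,m→1,5→1,y→4,r→1 5:d→1,m→7,5→1,y→5,r→1 6:d→1,m→7,5→1,y→1,r→1 7:d→1,m→1,5→1,y→1,r→1.
'd': N↓-sim [14, 4] end={s2,s4,s7,s8} ∉↓L; 1/1 del acc.
'5': run [14, 3] end={s2,s4,s8} ∉↓L; 1/1 del acc.
'r': N↓-sim [14, 3] end={s2,s4,s8} ∉↓L; 1/1 del acc.
'mmm': run [14, 11, 7, 3] end={s2,s4,s8} ∉↓L; 3/3 deletions ∈↓L.
'ymy': run [14, 12, 7, 3] end={s2,s4,s8} — reject; 3/3 single-dels accept.
5 minimals (antichain).

Antichain: [d, 5, r, mmm, ymy].


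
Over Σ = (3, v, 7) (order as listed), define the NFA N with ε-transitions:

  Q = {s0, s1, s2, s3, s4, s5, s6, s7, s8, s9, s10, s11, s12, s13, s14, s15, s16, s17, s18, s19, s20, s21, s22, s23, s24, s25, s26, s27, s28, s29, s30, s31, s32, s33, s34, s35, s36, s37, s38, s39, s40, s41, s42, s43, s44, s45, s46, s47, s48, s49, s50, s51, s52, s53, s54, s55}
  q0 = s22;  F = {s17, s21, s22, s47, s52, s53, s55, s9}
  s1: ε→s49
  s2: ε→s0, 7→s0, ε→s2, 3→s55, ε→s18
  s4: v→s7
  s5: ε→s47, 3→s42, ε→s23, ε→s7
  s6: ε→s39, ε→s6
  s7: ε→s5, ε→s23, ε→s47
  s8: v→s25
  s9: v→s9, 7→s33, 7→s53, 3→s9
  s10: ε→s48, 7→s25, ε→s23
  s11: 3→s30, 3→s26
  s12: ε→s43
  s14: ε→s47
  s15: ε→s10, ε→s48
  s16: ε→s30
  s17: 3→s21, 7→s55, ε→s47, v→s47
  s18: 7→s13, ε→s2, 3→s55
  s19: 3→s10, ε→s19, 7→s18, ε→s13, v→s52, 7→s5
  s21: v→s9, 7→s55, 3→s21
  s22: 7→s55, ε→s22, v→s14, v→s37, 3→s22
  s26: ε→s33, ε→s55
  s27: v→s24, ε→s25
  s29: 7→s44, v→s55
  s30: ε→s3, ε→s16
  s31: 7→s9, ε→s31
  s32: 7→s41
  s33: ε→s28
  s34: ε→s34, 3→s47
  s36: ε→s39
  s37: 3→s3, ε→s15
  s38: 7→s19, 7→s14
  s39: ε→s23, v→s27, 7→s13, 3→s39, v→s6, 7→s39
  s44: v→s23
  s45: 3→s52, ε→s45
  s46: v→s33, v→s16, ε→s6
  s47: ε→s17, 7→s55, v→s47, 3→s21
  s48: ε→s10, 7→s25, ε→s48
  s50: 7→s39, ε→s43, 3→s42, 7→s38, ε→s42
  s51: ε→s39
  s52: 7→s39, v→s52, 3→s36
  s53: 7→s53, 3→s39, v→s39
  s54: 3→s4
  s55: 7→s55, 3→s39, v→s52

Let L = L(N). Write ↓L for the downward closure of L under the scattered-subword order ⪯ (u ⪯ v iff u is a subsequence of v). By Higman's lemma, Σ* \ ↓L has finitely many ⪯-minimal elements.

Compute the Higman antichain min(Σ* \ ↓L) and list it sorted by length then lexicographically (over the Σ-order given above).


|Q|=56, |F|=8, |δ|=106 (43 ε).
min D↑ (8 st, q0=0, F={4}): 0:3→0,v→1,7→2 1:3→3,v→1,7→2 2:3→4,v→5,7→2 3:3→3,v→6,7→2 4:3→4,v→4,7→4 5:3→4,v→5,7→4 6:3→6,v→6,7→7 7:3→4,v→4,7→7 [Hopcroft].
'73': N↓-sim [24, 13, 8] end={s13,s23,s24,s25,s27,s36,s39,s6} ∉↓L; 2/2 single-dels accept.
'7v7': run [24, 13, 9, 7] end={s13,s23,s24,s25,s27,s39,s6} — reject; 3/3 deletions ∈↓L.
'v3v7v': N↓-sim [24, 23, 16, 13, 10, 7] end={s13,s23,s24,s25,s27,s39,s6} rej; 5/5 deletions ∈↓L.
3 minimals (antichain).

Antichain: [73, 7v7, v3v7v].


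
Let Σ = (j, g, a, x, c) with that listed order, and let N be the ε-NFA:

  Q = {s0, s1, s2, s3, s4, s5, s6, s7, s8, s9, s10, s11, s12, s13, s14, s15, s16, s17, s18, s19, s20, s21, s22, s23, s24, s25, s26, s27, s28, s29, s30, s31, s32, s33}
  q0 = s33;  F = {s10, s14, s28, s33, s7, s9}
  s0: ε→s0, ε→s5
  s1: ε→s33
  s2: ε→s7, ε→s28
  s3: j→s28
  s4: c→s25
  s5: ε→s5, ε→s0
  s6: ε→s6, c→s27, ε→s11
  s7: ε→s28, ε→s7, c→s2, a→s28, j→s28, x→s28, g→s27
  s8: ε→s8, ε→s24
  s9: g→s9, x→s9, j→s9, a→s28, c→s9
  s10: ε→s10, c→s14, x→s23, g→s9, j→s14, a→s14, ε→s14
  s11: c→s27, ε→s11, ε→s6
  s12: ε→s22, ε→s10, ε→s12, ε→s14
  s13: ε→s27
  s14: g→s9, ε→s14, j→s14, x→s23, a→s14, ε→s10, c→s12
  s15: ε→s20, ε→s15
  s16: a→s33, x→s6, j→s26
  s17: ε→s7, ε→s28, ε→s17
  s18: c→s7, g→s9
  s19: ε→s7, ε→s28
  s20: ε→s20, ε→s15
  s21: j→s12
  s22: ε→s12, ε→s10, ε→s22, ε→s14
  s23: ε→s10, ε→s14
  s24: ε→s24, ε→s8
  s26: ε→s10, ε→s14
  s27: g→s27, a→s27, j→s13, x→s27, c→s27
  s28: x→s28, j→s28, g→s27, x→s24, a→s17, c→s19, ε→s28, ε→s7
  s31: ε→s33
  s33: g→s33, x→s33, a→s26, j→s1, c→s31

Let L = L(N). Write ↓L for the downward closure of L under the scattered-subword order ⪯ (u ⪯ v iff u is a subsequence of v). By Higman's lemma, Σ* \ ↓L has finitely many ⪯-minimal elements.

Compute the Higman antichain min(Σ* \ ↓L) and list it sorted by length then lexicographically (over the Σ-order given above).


|Q|=34, |F|=6, |δ|=92 (46 ε).
min D↑ (5 st, q0=0, F={4}): 0:j→0,g→0,a→1,x→0,c→0 1:j→1,g→2,a→1,x→1,c→1 2:j→2,g→2,a→3,x→2,c→2 3:j→3,g→4,a→3,x→3,c→3 4:j→4,g→4,a→4,x→4,c→4 [Hopcroft].
'agag': |S_i|=[19, 16, 10, 9, 2] end={s13,s27} rej; 4/4 del acc.
1 minimals (antichain).

Antichain: [agag].


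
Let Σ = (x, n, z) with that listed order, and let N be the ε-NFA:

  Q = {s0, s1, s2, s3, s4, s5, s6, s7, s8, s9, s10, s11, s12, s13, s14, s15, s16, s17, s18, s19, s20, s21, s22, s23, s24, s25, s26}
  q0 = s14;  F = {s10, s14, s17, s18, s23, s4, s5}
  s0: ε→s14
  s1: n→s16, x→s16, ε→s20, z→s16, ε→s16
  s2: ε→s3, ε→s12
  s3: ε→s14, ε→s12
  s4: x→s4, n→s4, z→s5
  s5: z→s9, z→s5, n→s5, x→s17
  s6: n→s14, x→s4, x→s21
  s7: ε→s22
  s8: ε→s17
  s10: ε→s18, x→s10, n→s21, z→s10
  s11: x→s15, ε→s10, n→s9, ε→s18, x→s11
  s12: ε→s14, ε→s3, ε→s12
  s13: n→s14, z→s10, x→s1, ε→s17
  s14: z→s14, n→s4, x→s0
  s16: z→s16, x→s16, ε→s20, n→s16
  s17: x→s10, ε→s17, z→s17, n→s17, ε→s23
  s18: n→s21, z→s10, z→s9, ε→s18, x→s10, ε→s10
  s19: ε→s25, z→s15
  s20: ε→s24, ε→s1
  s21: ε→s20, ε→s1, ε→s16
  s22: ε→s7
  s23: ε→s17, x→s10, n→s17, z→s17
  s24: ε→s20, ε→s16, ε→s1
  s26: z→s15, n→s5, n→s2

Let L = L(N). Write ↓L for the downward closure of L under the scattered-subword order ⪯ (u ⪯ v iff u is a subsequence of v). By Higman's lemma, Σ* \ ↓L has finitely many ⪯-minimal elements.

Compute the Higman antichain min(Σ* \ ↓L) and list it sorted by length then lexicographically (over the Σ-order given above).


|Q|=27, |F|=7, |δ|=74 (32 ε).
min D↑ (6 st, q0=0, F={5}): 0:x→0,n→1,z→0 1:x→1,n→1,z→2 2:x→3,n→2,z→2 3:x→4,n→3,z→3 4:x→4,n→5,z→4 5:x→5,n→5,z→5.
'nzxxn': N↓-sim [14, 12, 11, 10, 8, 5] end={s1,s16,s20,s21,s24} — reject; 5/5 deletions ∈↓L.
1 words, ⪯-incomp.

min(Σ*\↓L) = [nzxxn].


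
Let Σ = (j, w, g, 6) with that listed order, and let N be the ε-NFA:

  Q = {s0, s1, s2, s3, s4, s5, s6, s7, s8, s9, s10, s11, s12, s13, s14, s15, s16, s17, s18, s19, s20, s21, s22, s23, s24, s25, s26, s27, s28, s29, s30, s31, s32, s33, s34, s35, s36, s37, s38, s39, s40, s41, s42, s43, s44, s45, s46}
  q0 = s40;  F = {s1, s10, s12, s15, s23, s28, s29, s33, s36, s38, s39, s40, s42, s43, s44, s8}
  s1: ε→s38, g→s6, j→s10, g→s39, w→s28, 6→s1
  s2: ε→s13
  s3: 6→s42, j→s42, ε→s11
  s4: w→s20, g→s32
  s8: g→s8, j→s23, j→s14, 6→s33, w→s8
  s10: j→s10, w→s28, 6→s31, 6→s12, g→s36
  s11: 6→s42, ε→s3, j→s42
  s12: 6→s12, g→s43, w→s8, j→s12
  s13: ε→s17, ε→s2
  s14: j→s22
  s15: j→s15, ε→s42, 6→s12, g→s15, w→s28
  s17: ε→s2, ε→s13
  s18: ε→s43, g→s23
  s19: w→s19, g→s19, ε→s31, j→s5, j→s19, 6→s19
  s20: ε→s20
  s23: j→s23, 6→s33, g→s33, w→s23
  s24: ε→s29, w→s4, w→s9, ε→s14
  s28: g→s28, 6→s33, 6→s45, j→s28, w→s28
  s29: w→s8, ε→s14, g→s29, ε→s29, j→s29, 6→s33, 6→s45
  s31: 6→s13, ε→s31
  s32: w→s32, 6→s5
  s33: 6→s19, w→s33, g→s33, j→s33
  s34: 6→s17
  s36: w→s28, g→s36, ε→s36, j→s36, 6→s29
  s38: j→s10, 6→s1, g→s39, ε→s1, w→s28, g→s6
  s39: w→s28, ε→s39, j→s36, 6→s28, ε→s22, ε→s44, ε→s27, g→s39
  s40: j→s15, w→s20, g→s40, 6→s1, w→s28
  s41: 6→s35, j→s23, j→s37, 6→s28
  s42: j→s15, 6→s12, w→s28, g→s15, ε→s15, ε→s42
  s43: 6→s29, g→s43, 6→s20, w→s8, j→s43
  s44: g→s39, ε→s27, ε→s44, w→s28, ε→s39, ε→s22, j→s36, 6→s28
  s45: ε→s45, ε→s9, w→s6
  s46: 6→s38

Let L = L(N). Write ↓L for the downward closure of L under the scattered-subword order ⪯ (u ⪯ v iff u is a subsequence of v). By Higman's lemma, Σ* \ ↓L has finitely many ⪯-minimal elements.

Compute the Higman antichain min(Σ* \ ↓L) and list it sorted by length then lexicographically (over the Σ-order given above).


A = [w66, 6g666, j6wjg6].

|Q|=47, |F|=16, |δ|=128 (31 ε).
min D↑ (14 st, q0=0, F={10}): 0:j→1,w→2,g→0,6→3 1:j→1,w→2,g→1,6→4 2:j→2,w→2,g→2,6→5 3:j→6,w→2,g→7,6→3 4:j→4,w→8,g→9,6→4 5:j→5,w→5,g→5,6→10 6:j→6,w→2,g→11,6→4 7:j→11,w→2,g→7,6→2 8:j→12,w→8,g→8,6→5 9:j→9,w→8,g→9,6→13 10:j→10,w→10,g→10,6→10 11:j→11,w→2,g→11,6→13 12:j→12,w→12,g→5,6→5 13:j→13,w→8,g→13,6→5 [Hopcroft].
'w66': |S_i|=[29, 16, 10, 6] end={s13,s17,s19,s2,s31,s5} rej; 3/3 del acc.
'6g666': |S_i|=[29, 26, 22, 17, 10, 6] end={s13,s17,s19,s2,s31,s5} rej; 5/5 del acc.
'j6wjg6': N↓-sim [29, 23, 18, 12, 10, 7, 6] end={s13,s17,s19,s2,s31,s5} rej; 6/6 deletions ∈↓L.
3 words, ⪯-incomp.


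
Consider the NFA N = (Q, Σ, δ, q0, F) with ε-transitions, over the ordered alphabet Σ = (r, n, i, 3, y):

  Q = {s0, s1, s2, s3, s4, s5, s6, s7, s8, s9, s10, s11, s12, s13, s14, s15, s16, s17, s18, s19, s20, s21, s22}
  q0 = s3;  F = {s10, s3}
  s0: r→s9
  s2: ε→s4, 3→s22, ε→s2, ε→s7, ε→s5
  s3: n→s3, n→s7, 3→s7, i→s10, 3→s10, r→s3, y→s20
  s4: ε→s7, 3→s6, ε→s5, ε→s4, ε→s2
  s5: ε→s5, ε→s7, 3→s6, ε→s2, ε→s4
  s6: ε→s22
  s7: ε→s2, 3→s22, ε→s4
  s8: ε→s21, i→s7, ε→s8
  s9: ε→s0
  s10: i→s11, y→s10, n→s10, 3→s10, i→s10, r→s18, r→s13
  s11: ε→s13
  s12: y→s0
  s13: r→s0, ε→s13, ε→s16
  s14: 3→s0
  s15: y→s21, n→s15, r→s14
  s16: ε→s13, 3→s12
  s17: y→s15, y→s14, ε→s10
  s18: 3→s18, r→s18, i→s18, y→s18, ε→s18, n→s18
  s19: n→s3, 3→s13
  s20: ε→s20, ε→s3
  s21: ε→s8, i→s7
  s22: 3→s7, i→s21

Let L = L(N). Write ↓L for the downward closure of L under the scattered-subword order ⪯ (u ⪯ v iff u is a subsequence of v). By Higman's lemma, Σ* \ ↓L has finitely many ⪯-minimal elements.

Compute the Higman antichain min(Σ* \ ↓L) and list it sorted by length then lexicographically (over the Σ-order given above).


Antichain: [ir, 3r].

|Q|=23, |F|=2, |δ|=66 (27 ε).
min D↑ (3 st, q0=0, F={2}): 0:r→0,n→0,i→1,3→1,y→0 1:r→2,n→1,i→1,3→1,y→1 2:r→2,n→2,i→2,3→2,y→2 (ε-aug+det+¬).
'ir': N↓-sim [18, 16, 6] end={s0,s12,s13,s16,s18,s9} rej; 2/2 del acc.
'3r': N↓-sim [18, 16, 6] end={s0,s12,s13,s16,s18,s9} — reject; 2/2 del acc.
2 minimals (antichain).


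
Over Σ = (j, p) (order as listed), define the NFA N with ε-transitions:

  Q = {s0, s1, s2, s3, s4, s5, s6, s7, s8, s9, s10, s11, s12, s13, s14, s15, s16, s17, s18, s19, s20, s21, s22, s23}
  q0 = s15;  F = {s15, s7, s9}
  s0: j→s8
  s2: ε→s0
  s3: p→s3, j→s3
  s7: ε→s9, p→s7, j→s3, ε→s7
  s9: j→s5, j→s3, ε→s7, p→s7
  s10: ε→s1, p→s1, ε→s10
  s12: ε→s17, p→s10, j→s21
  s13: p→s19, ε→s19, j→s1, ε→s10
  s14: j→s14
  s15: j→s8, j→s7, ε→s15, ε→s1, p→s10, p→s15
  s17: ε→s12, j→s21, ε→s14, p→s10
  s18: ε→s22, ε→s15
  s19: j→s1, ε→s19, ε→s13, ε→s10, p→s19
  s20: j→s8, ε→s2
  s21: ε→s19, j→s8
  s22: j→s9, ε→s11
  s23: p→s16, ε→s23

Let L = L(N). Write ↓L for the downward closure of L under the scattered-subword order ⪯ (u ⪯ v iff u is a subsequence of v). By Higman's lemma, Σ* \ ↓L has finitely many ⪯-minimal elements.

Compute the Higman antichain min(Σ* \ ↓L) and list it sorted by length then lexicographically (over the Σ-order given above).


|Q|=24, |F|=3, |δ|=48 (22 ε).
min D↑ (3 st, q0=0, F={2}): 0:j→1,p→0 1:j→2,p→1 2:j→2,p→2 [Hopcroft].
'jj': run [8, 5, 2] end={s3,s5} rej; 2/2 del acc.
1 obstructions.

min(Σ*\↓L) = [jj].


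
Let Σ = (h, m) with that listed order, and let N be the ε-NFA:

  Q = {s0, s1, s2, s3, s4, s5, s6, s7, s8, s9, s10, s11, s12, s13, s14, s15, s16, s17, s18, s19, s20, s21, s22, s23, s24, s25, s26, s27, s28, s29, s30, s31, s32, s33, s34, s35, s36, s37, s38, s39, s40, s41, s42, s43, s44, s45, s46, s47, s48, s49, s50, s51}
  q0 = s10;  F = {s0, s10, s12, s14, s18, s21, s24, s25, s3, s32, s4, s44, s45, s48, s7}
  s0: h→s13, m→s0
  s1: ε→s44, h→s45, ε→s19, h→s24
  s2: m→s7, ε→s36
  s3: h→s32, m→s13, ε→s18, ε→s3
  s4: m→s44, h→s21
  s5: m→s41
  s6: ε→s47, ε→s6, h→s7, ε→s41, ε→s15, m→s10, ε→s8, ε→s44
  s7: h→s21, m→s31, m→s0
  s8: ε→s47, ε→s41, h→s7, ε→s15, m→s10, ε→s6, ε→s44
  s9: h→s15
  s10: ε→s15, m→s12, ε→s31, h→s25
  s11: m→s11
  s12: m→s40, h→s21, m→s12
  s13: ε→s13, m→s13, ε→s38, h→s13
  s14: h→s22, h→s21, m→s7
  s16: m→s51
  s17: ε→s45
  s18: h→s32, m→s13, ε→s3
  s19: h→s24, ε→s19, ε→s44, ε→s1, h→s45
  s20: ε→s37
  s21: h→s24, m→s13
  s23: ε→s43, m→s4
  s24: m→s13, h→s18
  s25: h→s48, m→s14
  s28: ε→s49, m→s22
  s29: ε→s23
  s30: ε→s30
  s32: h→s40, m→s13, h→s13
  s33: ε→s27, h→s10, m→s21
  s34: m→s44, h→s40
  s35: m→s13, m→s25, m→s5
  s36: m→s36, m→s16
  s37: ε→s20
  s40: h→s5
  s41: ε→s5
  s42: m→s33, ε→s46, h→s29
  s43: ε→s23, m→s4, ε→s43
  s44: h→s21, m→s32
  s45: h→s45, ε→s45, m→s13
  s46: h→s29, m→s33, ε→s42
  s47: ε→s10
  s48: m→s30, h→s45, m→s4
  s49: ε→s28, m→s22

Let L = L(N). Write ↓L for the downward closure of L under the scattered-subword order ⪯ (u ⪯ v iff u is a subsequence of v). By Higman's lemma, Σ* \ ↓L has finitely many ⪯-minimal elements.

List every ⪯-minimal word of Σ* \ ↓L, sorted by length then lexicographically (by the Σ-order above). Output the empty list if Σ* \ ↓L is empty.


min(Σ*\↓L) = [mhm, hhhm, hmmmh, hhmmmm, mhhhhh].

|Q|=52, |F|=15, |δ|=108 (40 ε).
min D↑ (15 st, q0=0, F={10}): 0:h→1,m→2 1:h→3,m→4 2:h→5,m→2 3:h→6,m→7 4:h→5,m→8 5:h→9,m→10 6:h→6,m→10 7:h→5,m→11 8:h→5,m→12 9:h→13,m→10 10:h→10,m→10 11:h→5,m→14 12:h→10,m→12 13:h→14,m→10 14:h→10,m→10.
'mhm': |S_i|=[24, 19, 11, 4] end={s13,s38,s41,s5} ∉↓L; 3/3 del acc.
'hhhm': N↓-sim [24, 21, 16, 11, 4] end={s13,s38,s41,s5} ∉↓L; 4/4 single-dels accept.
'hmmmh': N↓-sim [24, 21, 18, 14, 8, 5] end={s13,s38,s40,s41,s5} — reject; 5/5 deletions ∈↓L.
'hhmmmm': N↓-sim [24, 21, 16, 13, 11, 6, 4] end={s13,s38,s41,s5} — reject; 6/6 single-dels accept.
'mhhhhh': |S_i|=[24, 19, 11, 9, 8, 6, 5] end={s13,s38,s40,s41,s5} — reject; 6/6 single-dels accept.
5 obstructions.


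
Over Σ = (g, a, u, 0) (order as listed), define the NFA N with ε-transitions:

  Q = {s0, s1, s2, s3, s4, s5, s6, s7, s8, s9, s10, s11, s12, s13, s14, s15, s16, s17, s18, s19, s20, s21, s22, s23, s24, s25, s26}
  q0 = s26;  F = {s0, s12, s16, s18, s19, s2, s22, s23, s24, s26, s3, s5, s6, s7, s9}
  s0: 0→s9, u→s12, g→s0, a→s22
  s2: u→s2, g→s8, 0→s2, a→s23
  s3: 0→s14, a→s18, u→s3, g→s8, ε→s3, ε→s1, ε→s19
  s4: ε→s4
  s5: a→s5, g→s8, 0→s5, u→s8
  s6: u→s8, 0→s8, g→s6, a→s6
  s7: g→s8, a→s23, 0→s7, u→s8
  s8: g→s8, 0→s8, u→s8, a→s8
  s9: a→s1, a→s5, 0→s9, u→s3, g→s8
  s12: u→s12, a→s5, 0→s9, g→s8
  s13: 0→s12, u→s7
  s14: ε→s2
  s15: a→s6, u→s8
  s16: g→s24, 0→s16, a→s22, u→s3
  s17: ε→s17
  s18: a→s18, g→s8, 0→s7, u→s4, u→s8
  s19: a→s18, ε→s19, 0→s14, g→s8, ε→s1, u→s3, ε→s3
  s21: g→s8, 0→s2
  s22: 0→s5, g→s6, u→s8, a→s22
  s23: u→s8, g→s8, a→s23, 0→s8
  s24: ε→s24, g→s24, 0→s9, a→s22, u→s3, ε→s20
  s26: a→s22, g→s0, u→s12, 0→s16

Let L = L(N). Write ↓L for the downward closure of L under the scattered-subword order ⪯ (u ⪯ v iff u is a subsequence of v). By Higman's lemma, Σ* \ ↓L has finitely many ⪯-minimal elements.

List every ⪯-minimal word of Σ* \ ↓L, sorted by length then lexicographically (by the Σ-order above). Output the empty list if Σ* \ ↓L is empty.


|Q|=27, |F|=15, |δ|=83 (11 ε).
min D↑ (15 st, q0=0, F={7}): 0:g→1,a→2,u→3,0→4 1:g→1,a→2,u→3,0→5 2:g→6,a→2,u→7,0→8 3:g→7,a→8,u→3,0→5 4:g→9,a→2,u→10,0→4 5:g→7,a→8,u→10,0→5 6:g→6,a→6,u→7,0→7 7:g→7,a→7,u→7,0→7 8:g→7,a→8,u→7,0→8 9:g→9,a→2,u→10,0→5 10:g→7,a→11,u→10,0→12 11:g→7,a→11,u→7,0→13 12:g→7,a→14,u→12,0→12 13:g→7,a→14,u→7,0→13 14:g→7,a→14,u→7,0→7 [Hopcroft].
'au': |S_i|=[20, 9, 2] end={s4,s8} rej; 2/2 single-dels accept.
'ug': N↓-sim [20, 13, 1] end={s8} ∉↓L; 2/2 del acc.
'g0g': N↓-sim [20, 18, 12, 1] end={s8} — reject; 3/3 deletions ∈↓L.
'ag0': run [20, 9, 2, 1] end={s8} — reject; 3/3 deletions ∈↓L.
'a0g': |S_i|=[20, 9, 4, 1] end={s8} rej; 3/3 deletions ∈↓L.
'0u0a0': run [20, 17, 10, 5, 2, 1] end={s8} ∉↓L; 5/5 single-dels accept.
6 obstructions.

A = [au, ug, g0g, ag0, a0g, 0u0a0].


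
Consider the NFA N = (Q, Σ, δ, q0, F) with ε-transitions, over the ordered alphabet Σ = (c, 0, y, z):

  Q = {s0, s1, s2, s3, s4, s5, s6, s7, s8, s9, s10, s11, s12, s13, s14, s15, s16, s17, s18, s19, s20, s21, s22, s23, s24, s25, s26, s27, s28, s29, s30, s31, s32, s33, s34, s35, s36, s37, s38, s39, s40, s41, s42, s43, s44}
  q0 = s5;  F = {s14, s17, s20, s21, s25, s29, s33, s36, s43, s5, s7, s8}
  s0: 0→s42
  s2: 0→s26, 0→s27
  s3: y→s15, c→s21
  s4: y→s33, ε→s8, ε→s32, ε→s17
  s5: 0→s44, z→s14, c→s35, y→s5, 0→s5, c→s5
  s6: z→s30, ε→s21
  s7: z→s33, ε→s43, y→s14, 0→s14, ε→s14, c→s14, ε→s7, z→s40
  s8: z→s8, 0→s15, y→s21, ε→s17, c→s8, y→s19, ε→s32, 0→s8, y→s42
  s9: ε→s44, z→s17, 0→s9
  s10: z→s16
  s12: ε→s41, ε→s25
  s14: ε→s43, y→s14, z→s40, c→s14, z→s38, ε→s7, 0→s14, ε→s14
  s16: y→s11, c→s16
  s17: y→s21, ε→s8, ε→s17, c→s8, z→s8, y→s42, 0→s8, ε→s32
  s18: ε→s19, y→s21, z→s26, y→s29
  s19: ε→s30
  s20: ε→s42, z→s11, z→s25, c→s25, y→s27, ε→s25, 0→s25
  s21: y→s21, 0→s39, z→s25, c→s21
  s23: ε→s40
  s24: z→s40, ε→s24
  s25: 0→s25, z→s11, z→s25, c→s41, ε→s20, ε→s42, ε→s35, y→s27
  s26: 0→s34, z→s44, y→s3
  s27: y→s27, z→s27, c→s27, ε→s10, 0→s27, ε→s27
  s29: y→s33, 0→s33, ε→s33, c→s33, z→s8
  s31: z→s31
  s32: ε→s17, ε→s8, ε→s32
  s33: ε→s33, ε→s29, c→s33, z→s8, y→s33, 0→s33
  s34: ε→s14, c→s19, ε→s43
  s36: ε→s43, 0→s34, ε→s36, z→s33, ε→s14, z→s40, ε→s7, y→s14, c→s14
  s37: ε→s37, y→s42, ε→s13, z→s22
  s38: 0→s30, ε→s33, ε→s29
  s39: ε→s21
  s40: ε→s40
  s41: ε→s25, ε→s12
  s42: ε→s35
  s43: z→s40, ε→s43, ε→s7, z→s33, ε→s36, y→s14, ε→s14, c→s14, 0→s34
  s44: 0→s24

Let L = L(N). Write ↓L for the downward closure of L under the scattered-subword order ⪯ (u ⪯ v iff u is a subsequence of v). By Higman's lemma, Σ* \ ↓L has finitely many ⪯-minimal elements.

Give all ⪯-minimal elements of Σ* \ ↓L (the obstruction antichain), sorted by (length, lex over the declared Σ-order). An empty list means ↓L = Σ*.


A = [zzzyzy].

|Q|=45, |F|=12, |δ|=143 (54 ε).
min D↑ (7 st, q0=0, F={6}): 0:c→0,0→0,y→0,z→1 1:c→1,0→1,y→1,z→2 2:c→2,0→2,y→2,z→3 3:c→3,0→3,y→4,z→3 4:c→4,0→4,y→4,z→5 5:c→5,0→5,y→6,z→5 6:c→6,0→6,y→6,z→6 [Hopcroft].
'zzzyzy': N↓-sim [30, 27, 22, 18, 14, 10, 4] end={s10,s11,s16,s27} rej; 6/6 deletions ∈↓L.
1 words, ⪯-incomp.


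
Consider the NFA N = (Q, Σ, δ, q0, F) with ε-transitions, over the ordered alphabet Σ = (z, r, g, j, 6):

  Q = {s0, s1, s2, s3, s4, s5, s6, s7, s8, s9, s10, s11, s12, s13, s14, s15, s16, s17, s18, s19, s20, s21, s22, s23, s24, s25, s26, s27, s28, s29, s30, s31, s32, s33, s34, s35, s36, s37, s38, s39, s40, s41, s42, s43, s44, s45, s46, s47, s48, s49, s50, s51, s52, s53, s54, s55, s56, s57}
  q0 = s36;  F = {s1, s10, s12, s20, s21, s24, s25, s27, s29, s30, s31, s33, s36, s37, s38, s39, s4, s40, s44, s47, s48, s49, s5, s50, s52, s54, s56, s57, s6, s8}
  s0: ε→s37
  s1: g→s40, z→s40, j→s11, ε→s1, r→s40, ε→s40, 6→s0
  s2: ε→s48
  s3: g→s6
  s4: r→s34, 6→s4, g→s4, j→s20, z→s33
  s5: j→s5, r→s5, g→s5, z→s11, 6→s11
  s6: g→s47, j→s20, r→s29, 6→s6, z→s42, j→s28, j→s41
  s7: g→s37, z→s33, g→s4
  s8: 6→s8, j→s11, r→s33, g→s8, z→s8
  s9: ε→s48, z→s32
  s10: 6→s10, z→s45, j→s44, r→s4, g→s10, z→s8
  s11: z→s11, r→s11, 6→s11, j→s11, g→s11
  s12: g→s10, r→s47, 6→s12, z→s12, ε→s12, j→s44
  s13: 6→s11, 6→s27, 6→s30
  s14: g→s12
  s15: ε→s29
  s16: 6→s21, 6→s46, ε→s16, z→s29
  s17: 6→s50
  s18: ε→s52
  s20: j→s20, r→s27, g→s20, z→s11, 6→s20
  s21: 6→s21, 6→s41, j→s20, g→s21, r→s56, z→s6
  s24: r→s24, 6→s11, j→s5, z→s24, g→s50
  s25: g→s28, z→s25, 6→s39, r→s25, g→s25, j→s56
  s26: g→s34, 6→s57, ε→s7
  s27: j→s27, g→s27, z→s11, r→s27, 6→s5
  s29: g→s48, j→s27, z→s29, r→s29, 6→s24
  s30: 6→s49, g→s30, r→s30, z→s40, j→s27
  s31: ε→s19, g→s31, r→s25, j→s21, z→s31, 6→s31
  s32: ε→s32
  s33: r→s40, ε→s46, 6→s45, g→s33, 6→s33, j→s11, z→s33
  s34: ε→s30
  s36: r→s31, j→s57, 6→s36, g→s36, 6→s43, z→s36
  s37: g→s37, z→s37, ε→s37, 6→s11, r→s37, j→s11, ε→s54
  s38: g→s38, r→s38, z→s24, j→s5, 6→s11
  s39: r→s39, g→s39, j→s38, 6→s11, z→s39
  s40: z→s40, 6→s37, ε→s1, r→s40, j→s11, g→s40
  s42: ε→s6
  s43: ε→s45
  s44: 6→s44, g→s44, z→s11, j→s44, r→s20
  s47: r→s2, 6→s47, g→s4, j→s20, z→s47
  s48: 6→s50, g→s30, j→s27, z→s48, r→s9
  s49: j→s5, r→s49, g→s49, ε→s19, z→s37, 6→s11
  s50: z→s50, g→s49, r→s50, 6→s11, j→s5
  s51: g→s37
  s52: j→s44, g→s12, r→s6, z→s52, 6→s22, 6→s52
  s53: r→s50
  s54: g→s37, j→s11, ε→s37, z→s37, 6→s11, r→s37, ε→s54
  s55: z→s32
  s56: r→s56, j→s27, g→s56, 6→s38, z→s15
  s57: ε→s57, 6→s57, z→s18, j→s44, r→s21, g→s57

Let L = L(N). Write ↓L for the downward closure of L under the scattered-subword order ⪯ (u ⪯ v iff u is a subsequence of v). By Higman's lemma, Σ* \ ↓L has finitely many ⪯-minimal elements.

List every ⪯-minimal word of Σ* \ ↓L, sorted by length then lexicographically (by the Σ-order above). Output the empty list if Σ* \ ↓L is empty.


A = [jjz, rr66, jzggzj].

|Q|=58, |F|=30, |δ|=204 (23 ε).
min D↑ (29 st, q0=0, F={12}): 0:z→0,r→1,g→0,j→2,6→0 1:z→1,r→3,g→1,j→4,6→1 2:z→5,r→4,g→2,j→6,6→2 3:z→3,r→3,g→3,j→7,6→8 4:z→9,r→7,g→4,j→10,6→4 5:z→5,r→9,g→11,j→6,6→5 6:z→12,r→10,g→6,j→6,6→6 7:z→13,r→7,g→7,j→14,6→15 8:z→8,r→8,g→8,j→15,6→12 9:z→9,r→13,g→16,j→10,6→9 10:z→12,r→14,g→10,j→10,6→10 11:z→11,r→16,g→17,j→6,6→11 12:z→12,r→12,g→12,j→12,6→12 13:z→13,r→13,g→18,j→14,6→19 14:z→12,r→14,g→14,j→14,6→20 15:z→19,r→15,g→15,j→20,6→12 16:z→16,r→18,g→21,j→10,6→16 17:z→22,r→21,g→17,j→6,6→17 18:z→18,r→18,g→23,j→14,6→24 19:z→19,r→19,g→24,j→20,6→12 20:z→12,r→20,g→20,j→20,6→12 21:z→25,r→23,g→21,j→10,6→21 22:z→22,r→25,g→22,j→12,6→22 23:z→26,r→23,g→23,j→14,6→27 24:z→24,r→24,g→27,j→20,6→12 25:z→25,r→26,g→25,j→12,6→25 26:z→26,r→26,g→26,j→12,6→28 27:z→28,r→27,g→27,j→20,6→12 28:z→28,r→28,g→28,j→12,6→12 [Hopcroft].
'jjz': |S_i|=[46, 41, 7, 1] end={s11} rej; 3/3 deletions ∈↓L.
'rr66': |S_i|=[46, 36, 25, 11, 1] end={s11} ∉↓L; 4/4 deletions ∈↓L.
'jzggzj': run [46, 41, 37, 27, 20, 10, 1] end={s11} ∉↓L; 6/6 del acc.
3 minimals (antichain).


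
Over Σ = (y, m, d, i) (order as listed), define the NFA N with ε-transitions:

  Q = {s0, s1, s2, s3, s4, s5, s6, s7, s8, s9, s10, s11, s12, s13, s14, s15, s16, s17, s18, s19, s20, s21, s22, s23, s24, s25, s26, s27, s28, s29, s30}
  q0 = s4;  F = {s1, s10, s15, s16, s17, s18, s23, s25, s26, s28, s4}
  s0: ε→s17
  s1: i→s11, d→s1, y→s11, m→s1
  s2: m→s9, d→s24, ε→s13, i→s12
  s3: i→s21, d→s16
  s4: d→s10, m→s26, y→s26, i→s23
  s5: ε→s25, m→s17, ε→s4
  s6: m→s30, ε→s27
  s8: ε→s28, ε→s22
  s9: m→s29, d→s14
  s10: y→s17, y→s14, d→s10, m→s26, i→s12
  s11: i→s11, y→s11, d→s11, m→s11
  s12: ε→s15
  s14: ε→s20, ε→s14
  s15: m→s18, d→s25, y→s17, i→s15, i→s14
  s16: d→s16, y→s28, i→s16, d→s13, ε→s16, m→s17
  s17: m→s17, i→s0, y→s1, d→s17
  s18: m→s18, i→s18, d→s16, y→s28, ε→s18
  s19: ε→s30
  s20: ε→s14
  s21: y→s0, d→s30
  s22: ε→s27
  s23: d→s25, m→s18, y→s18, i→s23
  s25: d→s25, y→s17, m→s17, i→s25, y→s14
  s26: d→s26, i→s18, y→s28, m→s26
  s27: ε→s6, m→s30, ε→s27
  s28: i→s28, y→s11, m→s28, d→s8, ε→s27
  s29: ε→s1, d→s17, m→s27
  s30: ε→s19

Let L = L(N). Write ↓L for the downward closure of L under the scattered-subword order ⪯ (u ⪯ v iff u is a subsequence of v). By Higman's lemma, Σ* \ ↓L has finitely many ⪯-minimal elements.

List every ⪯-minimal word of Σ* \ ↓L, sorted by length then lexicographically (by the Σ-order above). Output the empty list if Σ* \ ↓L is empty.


|Q|=31, |F|=11, |δ|=86 (20 ε).
min D↑ (12 st, q0=0, F={9}): 0:y→1,m→1,d→2,i→3 1:y→4,m→1,d→1,i→5 2:y→6,m→1,d→2,i→7 3:y→5,m→5,d→8,i→3 4:y→9,m→4,d→4,i→4 5:y→4,m→5,d→10,i→5 6:y→11,m→6,d→6,i→6 7:y→6,m→5,d→8,i→7 8:y→6,m→6,d→8,i→8 9:y→9,m→9,d→9,i→9 10:y→4,m→6,d→10,i→10 11:y→9,m→11,d→11,i→9.
'yyy': N↓-sim [23, 17, 9, 1] end={s11} rej; 3/3 single-dels accept.
'myy': N↓-sim [23, 15, 9, 1] end={s11} ∉↓L; 3/3 deletions ∈↓L.
'dyyi': N↓-sim [23, 21, 13, 2, 1] end={s11} ∉↓L; 4/4 single-dels accept.
'idmyi': N↓-sim [23, 20, 16, 11, 2, 1] end={s11} ∉↓L; 5/5 deletions ∈↓L.
4 minimals (antichain).

min(Σ*\↓L) = [yyy, myy, dyyi, idmyi].


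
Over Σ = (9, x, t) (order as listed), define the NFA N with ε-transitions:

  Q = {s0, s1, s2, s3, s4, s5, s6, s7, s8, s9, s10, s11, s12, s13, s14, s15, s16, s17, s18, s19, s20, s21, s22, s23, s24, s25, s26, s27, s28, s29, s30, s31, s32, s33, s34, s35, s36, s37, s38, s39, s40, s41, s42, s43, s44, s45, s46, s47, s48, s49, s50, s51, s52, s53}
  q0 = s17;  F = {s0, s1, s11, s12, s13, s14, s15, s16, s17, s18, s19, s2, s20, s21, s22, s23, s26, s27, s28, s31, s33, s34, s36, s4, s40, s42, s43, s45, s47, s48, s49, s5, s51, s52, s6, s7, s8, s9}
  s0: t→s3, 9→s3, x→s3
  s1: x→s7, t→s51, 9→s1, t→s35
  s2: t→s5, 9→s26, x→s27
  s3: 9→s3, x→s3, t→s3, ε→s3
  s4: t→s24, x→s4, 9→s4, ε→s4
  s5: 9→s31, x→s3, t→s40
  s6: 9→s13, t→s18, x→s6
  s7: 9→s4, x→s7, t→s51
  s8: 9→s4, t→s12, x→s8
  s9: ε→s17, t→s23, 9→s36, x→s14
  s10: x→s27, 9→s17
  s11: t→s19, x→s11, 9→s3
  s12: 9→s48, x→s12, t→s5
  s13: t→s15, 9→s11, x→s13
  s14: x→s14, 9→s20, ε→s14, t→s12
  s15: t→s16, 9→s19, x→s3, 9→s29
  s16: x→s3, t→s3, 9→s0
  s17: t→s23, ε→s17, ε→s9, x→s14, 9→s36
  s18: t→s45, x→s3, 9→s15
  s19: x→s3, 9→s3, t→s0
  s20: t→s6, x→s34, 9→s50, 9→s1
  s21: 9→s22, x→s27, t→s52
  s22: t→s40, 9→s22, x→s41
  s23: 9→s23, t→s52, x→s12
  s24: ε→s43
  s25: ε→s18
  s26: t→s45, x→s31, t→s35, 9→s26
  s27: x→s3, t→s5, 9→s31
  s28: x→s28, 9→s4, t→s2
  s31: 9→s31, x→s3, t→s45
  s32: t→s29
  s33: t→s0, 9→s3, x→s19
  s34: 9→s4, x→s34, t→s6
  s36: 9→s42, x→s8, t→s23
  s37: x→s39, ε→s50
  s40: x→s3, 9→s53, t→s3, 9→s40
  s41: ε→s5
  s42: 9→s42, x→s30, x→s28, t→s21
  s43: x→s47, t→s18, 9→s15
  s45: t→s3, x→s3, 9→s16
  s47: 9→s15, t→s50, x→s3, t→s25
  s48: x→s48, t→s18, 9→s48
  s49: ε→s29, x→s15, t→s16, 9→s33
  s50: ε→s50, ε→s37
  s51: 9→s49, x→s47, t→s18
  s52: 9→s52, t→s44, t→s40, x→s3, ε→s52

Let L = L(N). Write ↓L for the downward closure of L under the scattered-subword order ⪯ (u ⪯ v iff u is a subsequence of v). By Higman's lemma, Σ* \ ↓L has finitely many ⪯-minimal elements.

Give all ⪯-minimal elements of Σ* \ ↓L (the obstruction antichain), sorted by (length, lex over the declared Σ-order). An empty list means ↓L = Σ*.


|Q|=54, |F|=38, |δ|=143 (14 ε).
min D↑ (38 st, q0=0, F={17}): 0:9→1,x→2,t→3 1:9→4,x→5,t→3 2:9→6,x→2,t→7 3:9→3,x→7,t→8 4:9→4,x→9,t→10 5:9→11,x→5,t→7 6:9→12,x→13,t→14 7:9→15,x→7,t→16 8:9→8,x→17,t→18 9:9→11,x→9,t→19 10:9→20,x→21,t→8 11:9→11,x→11,t→22 12:9→12,x→23,t→24 13:9→11,x→13,t→14 14:9→25,x→14,t→26 15:9→15,x→15,t→26 16:9→27,x→17,t→18 17:9→17,x→17,t→17 18:9→18,x→17,t→17 19:9→28,x→21,t→16 20:9→20,x→16,t→18 21:9→27,x→17,t→16 22:9→29,x→30,t→26 23:9→11,x→23,t→24 24:9→31,x→30,t→26 25:9→32,x→25,t→29 26:9→29,x→17,t→33 27:9→27,x→17,t→33 28:9→28,x→27,t→33 29:9→34,x→17,t→35 30:9→29,x→17,t→26 31:9→36,x→29,t→35 32:9→17,x→32,t→34 33:9→35,x→17,t→17 34:9→17,x→17,t→37 35:9→37,x→17,t→17 36:9→17,x→34,t→37 37:9→17,x→17,t→17 (ε-aug+det+¬).
'ttx': |S_i|=[50, 37, 19, 2] end={s3,s39} ∉↓L; 3/3 single-dels accept.
'tttt': N↓-sim [50, 37, 19, 7, 1] end={s3} — reject; 4/4 single-dels accept.
'99txx': |S_i|=[50, 47, 42, 31, 19, 2] end={s3,s39} ∉↓L; 5/5 deletions ∈↓L.
'99t9tt': N↓-sim [50, 47, 42, 31, 19, 8, 1] end={s3} — reject; 6/6 single-dels accept.
'9x9t9x': N↓-sim [50, 47, 38, 26, 16, 6, 1] end={s3} ∉↓L; 6/6 deletions ∈↓L.
'x9t999': run [50, 41, 32, 22, 10, 6, 1] end={s3} ∉↓L; 6/6 single-dels accept.
6 words, ⪯-incomp.

min(Σ*\↓L) = [ttx, tttt, 99txx, 99t9tt, 9x9t9x, x9t999].


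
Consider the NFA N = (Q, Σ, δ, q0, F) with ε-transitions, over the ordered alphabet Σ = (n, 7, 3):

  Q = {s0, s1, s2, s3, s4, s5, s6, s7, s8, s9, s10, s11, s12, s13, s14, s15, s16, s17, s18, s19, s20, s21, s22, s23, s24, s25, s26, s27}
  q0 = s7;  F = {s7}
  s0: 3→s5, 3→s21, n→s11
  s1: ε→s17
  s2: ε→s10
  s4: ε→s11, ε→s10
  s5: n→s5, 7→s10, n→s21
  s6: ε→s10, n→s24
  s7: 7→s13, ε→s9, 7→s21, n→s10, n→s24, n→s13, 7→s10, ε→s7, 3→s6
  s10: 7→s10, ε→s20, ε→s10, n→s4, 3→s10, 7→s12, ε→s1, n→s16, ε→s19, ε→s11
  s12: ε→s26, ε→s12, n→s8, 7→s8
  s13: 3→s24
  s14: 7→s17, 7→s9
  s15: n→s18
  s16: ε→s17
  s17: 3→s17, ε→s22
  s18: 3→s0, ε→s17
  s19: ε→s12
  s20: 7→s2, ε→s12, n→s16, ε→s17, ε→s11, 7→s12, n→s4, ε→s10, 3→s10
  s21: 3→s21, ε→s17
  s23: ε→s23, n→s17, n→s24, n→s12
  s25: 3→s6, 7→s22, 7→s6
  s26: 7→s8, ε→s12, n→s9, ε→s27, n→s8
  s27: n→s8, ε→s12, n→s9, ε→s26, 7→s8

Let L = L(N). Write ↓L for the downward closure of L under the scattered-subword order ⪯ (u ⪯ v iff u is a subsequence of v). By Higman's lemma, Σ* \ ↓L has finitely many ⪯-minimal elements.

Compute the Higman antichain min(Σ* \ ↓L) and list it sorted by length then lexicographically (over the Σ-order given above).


min(Σ*\↓L) = [n, 7, 3].

|Q|=28, |F|=1, |δ|=73 (28 ε).
min D↑ (2 st, q0=0, F={1}): 0:n→1,7→1,3→1 1:n→1,7→1,3→1 [Hopcroft].
'n': run [20, 17] end={s1,s10,s11,s12,s13,s16,s17,s19,s2,s20,s22,s24,…} rej; 1/1 del acc.
'7': N↓-sim [20, 18] end={s1,s10,s11,s12,s13,s16,s17,s19,s2,s20,s21,s22,…} ∉↓L; 1/1 single-dels accept.
'3': N↓-sim [20, 18] end={s1,s10,s11,s12,s16,s17,s19,s2,s20,s21,s22,s24,…} — reject; 1/1 deletions ∈↓L.
3 obstructions.
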